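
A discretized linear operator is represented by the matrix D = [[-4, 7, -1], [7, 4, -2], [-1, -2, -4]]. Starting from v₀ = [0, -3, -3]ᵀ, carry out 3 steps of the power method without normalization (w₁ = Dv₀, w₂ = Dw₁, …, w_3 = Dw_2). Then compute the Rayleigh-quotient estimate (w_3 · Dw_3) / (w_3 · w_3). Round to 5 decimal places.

w1 = Dv₀ = (-18, -6, 18)
w2 = Dw1 = (12, -186, -42)
w3 = Dw2 = (-1308, -576, 528)
Dw3 = (672, -12516, 348)
w3·Dw3 = (-1308)·672 + (-576)·(-12516) + 528·348 = 6513984; w3·w3 = (-1308)·(-1308) + (-576)·(-576) + 528·528 = 2321424
λ ≈ 6513984/2321424 = 2.80603

λ ≈ 2.80603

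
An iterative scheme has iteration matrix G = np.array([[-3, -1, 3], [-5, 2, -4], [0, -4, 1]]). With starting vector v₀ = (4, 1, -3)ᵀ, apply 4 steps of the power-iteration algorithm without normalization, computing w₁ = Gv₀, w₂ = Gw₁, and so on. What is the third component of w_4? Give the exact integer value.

w1 = Gv₀ = (-22, -6, -7)
w2 = Gw1 = (51, 126, 17)
w3 = Gw2 = (-228, -71, -487)
w4 = Gw3 = (-706, 2946, -203)
The requested component of w4 is -203.

-203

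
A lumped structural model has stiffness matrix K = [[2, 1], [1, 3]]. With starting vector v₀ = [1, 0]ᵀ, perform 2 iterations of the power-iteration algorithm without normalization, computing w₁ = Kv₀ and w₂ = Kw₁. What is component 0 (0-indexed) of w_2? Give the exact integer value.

w1 = Kv₀ = (2·1 + 1·0; 1·1 + 3·0) = (2, 1)
w2 = Kw1 = (2·2 + 1·1; 1·2 + 3·1) = (5, 5)
The requested component of w2 is 5.

5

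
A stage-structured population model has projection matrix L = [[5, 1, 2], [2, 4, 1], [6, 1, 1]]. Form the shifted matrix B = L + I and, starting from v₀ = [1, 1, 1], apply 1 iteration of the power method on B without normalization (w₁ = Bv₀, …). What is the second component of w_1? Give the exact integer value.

8

B = L + I has rows (6, 1, 2); (2, 5, 1); (6, 1, 2)
w1 = Bv₀ = (6·1 + 1·1 + 2·1; 2·1 + 5·1 + 1·1; 6·1 + 1·1 + 2·1) = (9, 8, 9)
Requested component of w1: 8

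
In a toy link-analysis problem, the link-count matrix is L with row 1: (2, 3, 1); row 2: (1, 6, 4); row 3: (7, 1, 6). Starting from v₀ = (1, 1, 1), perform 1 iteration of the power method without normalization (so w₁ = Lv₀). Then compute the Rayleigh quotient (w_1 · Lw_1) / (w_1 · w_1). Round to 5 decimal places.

λ ≈ 10.42493

w1 = Lv₀ = (6, 11, 14)
Lw1 = (59, 128, 137)
w1·Lw1 = 6·59 + 11·128 + 14·137 = 3680; w1·w1 = 6·6 + 11·11 + 14·14 = 353
λ ≈ 3680/353 = 10.42493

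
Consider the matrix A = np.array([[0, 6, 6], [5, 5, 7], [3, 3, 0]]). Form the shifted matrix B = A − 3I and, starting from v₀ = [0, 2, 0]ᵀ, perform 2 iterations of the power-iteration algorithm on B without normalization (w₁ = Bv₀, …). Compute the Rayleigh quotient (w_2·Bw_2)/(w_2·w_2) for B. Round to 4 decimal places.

B = A − 3I has rows (-3, 6, 6); (5, 2, 7); (3, 3, -3)
w1 = Bv₀ = ((-3)·0 + 6·2 + 6·0; 5·0 + 2·2 + 7·0; 3·0 + 3·2 + (-3)·0) = (12, 4, 6)
w2 = Bw1 = ((-3)·12 + 6·4 + 6·6; 5·12 + 2·4 + 7·6; 3·12 + 3·4 + (-3)·6) = (24, 110, 30)
Bw2 = (768, 550, 312)
w2·Bw2 = 88292; w2·w2 = 13576; μ ≈ 88292/13576 = 6.5035

6.5035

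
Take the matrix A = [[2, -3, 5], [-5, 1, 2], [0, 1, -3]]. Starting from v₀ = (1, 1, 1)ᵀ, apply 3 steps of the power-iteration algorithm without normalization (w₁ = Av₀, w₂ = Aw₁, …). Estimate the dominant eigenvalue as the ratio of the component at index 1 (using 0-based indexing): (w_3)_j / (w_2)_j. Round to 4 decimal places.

w1 = Av₀ = (2·1 + (-3)·1 + 5·1; (-5)·1 + 1·1 + 2·1; 0·1 + 1·1 + (-3)·1) = (4, -2, -2)
w2 = Aw1 = (2·4 + (-3)·(-2) + 5·(-2); (-5)·4 + 1·(-2) + 2·(-2); 0·4 + 1·(-2) + (-3)·(-2)) = (4, -26, 4)
w3 = Aw2 = (106, -38, -38)
Ratio at component: -38 / -26 = 1.4615

1.4615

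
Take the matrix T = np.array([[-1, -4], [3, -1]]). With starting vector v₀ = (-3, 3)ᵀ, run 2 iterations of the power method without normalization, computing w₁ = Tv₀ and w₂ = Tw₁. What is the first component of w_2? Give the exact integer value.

w1 = Tv₀ = ((-1)·(-3) + (-4)·3; 3·(-3) + (-1)·3) = (-9, -12)
w2 = Tw1 = ((-1)·(-9) + (-4)·(-12); 3·(-9) + (-1)·(-12)) = (57, -15)
The requested component of w2 is 57.

57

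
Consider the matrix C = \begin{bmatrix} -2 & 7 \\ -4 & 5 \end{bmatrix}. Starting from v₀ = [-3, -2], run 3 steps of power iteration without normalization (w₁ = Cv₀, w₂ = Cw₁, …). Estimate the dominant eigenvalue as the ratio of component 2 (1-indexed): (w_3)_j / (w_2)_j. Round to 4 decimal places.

w1 = Cv₀ = ((-2)·(-3) + 7·(-2); (-4)·(-3) + 5·(-2)) = (-8, 2)
w2 = Cw1 = ((-2)·(-8) + 7·2; (-4)·(-8) + 5·2) = (30, 42)
w3 = Cw2 = (234, 90)
Ratio at component: 90 / 42 = 2.1429

2.1429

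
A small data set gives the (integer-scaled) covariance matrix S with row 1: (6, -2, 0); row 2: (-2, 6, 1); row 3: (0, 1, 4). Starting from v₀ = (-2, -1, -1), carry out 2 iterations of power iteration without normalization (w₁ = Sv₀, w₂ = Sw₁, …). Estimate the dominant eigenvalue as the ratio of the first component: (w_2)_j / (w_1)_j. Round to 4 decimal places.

w1 = Sv₀ = (-10, -3, -5)
w2 = Sw1 = (-54, -3, -23)
Ratio at component: -54 / -10 = 5.4000

5.4000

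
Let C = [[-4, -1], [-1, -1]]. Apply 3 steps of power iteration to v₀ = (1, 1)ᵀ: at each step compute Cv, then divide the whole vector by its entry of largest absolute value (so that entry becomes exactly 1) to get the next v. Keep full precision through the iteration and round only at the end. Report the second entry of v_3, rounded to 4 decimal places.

0.3053

Cv0 = (-5.00000, -2.00000); divide by -5.00000 → v1 = (1.00000, 0.40000)
Cv1 = (-4.40000, -1.40000); divide by -4.40000 → v2 = (1.00000, 0.31818)
Cv2 = (-4.31818, -1.31818); divide by -4.31818 → v3 = (1.00000, 0.30526)
Requested entry of v3: -29/-95 = 0.3053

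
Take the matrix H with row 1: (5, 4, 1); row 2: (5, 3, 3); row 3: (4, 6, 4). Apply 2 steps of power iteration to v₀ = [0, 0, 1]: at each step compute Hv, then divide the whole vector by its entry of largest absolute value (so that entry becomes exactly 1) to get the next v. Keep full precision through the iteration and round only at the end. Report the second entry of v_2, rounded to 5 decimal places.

Hv0 = (1.000000, 3.000000, 4.000000); divide by 4.000000 → v1 = (0.250000, 0.750000, 1.000000)
Hv1 = (5.250000, 6.500000, 9.500000); divide by 9.500000 → v2 = (0.552632, 0.684211, 1.000000)
Requested entry of v2: 26/38 = 0.68421

0.68421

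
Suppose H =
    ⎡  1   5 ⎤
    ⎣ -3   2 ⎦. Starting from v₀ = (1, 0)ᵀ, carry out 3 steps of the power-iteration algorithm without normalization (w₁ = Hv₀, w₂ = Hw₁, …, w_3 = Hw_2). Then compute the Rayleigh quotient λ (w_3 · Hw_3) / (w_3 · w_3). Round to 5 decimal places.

w1 = Hv₀ = (1, -3)
w2 = Hw1 = (-14, -9)
w3 = Hw2 = (-59, 24)
Hw3 = (61, 225)
w3·Hw3 = (-59)·61 + 24·225 = 1801; w3·w3 = (-59)·(-59) + 24·24 = 4057
λ ≈ 1801/4057 = 0.44392

λ ≈ 0.44392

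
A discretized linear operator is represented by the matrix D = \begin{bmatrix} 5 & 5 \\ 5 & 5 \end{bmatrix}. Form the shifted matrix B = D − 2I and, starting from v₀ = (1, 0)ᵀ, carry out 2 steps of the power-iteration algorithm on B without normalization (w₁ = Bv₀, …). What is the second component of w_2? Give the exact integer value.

30

B = D − 2I has rows (3, 5); (5, 3)
w1 = Bv₀ = (3·1 + 5·0; 5·1 + 3·0) = (3, 5)
w2 = Bw1 = (3·3 + 5·5; 5·3 + 3·5) = (34, 30)
Requested component of w2: 30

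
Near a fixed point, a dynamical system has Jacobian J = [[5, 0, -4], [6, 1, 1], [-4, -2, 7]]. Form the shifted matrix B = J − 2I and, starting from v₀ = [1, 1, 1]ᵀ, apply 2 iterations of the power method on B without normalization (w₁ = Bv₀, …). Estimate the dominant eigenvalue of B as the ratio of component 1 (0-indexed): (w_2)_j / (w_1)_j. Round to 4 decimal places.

μ ≈ -2.1667

B = J − 2I has rows (3, 0, -4); (6, -1, 1); (-4, -2, 5)
w1 = Bv₀ = (3·1 + 0·1 + (-4)·1; 6·1 + (-1)·1 + 1·1; (-4)·1 + (-2)·1 + 5·1) = (-1, 6, -1)
w2 = Bw1 = (3·(-1) + 0·6 + (-4)·(-1); 6·(-1) + (-1)·6 + 1·(-1); (-4)·(-1) + (-2)·6 + 5·(-1)) = (1, -13, -13)
Ratio: -13/6 = -2.1667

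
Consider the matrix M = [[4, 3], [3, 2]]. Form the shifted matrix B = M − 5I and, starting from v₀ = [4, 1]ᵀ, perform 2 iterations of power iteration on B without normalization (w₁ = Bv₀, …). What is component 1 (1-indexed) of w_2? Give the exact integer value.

B = M − 5I has rows (-1, 3); (3, -3)
w1 = Bv₀ = (-1, 9)
w2 = Bw1 = (28, -30)
Requested component of w2: 28

28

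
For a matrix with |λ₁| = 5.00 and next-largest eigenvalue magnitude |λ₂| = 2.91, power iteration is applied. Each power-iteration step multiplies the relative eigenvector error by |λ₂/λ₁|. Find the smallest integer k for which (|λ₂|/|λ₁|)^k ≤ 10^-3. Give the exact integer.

|λ₂/λ₁| = 2.91/5.00 = 0.58200
Need k ≥ ln(10^-3) / ln(0.58200) = -6.9078 / -0.5413 ≈ 12.762
Smallest integer k satisfying the bound: 13

13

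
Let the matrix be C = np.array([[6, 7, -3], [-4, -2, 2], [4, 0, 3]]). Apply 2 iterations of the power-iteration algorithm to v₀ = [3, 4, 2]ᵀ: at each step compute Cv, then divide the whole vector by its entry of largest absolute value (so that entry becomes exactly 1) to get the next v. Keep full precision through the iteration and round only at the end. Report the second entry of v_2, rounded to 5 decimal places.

Cv0 = (40.000000, -16.000000, 18.000000); divide by 40.000000 → v1 = (1.000000, -0.400000, 0.450000)
Cv1 = (1.850000, -2.300000, 5.350000); divide by 5.350000 → v2 = (0.345794, -0.429907, 1.000000)
Requested entry of v2: -92/214 = -0.42991

-0.42991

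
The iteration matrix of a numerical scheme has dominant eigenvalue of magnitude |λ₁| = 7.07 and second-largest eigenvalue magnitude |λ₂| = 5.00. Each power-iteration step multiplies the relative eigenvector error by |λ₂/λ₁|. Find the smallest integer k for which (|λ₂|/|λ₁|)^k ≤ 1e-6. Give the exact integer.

40

|λ₂/λ₁| = 5.00/7.07 = 0.70721
Need k ≥ ln(1e-6) / ln(0.70721) = -13.8155 / -0.3464 ≈ 39.881
Smallest integer k satisfying the bound: 40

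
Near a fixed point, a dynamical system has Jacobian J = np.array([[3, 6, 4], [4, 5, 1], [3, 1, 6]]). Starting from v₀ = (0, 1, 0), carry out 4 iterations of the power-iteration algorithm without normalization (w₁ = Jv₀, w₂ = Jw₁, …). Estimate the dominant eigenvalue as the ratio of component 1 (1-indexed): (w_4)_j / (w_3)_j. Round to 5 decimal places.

λ ≈ 10.76573

w1 = Jv₀ = (6, 5, 1)
w2 = Jw1 = (52, 50, 29)
w3 = Jw2 = (572, 487, 380)
w4 = Jw3 = (6158, 5103, 4483)
Ratio at component: 6158 / 572 = 10.76573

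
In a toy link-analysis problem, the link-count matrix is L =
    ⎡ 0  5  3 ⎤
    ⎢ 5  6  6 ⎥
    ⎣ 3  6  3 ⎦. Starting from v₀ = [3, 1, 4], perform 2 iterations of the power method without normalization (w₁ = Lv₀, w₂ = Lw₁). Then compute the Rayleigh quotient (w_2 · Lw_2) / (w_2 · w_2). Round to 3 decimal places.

13.210

w1 = Lv₀ = (0·3 + 5·1 + 3·4; 5·3 + 6·1 + 6·4; 3·3 + 6·1 + 3·4) = (17, 45, 27)
w2 = Lw1 = (0·17 + 5·45 + 3·27; 5·17 + 6·45 + 6·27; 3·17 + 6·45 + 3·27) = (306, 517, 402)
Lw2 = (3791, 7044, 5226)
w2·Lw2 = 306·3791 + 517·7044 + 402·5226 = 6902646; w2·w2 = 306·306 + 517·517 + 402·402 = 522529
λ ≈ 6902646/522529 = 13.210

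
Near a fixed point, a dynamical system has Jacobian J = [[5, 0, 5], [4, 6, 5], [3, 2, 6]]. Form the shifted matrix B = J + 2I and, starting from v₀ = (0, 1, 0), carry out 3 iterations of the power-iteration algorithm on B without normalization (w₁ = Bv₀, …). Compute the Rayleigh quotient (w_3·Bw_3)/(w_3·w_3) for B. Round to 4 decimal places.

12.4678

B = J + 2I has rows (7, 0, 5); (4, 8, 5); (3, 2, 8)
w1 = Bv₀ = (7·0 + 0·1 + 5·0; 4·0 + 8·1 + 5·0; 3·0 + 2·1 + 8·0) = (0, 8, 2)
w2 = Bw1 = (7·0 + 0·8 + 5·2; 4·0 + 8·8 + 5·2; 3·0 + 2·8 + 8·2) = (10, 74, 32)
w3 = Bw2 = (230, 792, 434)
Bw3 = (3780, 9426, 5746)
w3·Bw3 = 10828556; w3·w3 = 868520; μ ≈ 10828556/868520 = 12.4678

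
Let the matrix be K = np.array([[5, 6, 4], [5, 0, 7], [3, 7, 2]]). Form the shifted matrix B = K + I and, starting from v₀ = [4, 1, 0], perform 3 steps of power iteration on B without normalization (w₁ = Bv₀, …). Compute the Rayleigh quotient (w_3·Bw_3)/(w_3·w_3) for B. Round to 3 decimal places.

B = K + I has rows (6, 6, 4); (5, 1, 7); (3, 7, 3)
w1 = Bv₀ = (6·4 + 6·1 + 4·0; 5·4 + 1·1 + 7·0; 3·4 + 7·1 + 3·0) = (30, 21, 19)
w2 = Bw1 = (6·30 + 6·21 + 4·19; 5·30 + 1·21 + 7·19; 3·30 + 7·21 + 3·19) = (382, 304, 294)
w3 = Bw2 = (5292, 4272, 4156)
Bw3 = (74008, 59824, 58248)
w3·Bw3 = 889297152; w3·w3 = 63527584; μ ≈ 889297152/63527584 = 13.999

μ ≈ 13.999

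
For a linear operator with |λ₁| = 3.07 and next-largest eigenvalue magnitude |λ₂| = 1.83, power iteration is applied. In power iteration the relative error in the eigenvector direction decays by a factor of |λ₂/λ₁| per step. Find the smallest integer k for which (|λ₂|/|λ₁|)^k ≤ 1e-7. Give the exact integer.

32

|λ₂/λ₁| = 1.83/3.07 = 0.59609
Need k ≥ ln(1e-7) / ln(0.59609) = -16.1181 / -0.5174 ≈ 31.154
Smallest integer k satisfying the bound: 32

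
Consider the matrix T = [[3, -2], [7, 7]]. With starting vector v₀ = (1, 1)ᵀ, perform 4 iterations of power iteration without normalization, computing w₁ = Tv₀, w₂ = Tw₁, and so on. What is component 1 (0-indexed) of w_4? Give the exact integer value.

w1 = Tv₀ = (3·1 + (-2)·1; 7·1 + 7·1) = (1, 14)
w2 = Tw1 = (3·1 + (-2)·14; 7·1 + 7·14) = (-25, 105)
w3 = Tw2 = (-285, 560)
w4 = Tw3 = (-1975, 1925)
The requested component of w4 is 1925.

1925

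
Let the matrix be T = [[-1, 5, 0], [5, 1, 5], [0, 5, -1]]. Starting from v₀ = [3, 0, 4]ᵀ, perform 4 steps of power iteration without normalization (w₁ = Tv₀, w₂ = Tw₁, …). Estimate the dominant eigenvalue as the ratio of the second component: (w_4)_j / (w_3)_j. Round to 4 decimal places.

w1 = Tv₀ = (-3, 35, -4)
w2 = Tw1 = (178, 0, 179)
w3 = Tw2 = (-178, 1785, -179)
w4 = Tw3 = (9103, 0, 9104)
Ratio at component: 0 / 1785 = 0.0000

0.0000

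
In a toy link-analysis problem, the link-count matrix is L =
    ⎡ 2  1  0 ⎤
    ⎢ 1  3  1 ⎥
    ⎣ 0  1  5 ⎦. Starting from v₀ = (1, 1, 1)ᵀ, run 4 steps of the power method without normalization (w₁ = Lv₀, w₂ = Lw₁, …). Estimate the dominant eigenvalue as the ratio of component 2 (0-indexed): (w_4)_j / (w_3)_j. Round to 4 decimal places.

w1 = Lv₀ = (3, 5, 6)
w2 = Lw1 = (11, 24, 35)
w3 = Lw2 = (46, 118, 199)
w4 = Lw3 = (210, 599, 1113)
Ratio at component: 1113 / 199 = 5.5930

5.5930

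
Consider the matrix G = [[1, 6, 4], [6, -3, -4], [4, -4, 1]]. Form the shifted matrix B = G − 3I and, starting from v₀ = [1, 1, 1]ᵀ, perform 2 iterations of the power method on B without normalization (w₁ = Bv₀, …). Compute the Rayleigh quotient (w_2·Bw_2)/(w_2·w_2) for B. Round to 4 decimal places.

B = G − 3I has rows (-2, 6, 4); (6, -6, -4); (4, -4, -2)
w1 = Bv₀ = ((-2)·1 + 6·1 + 4·1; 6·1 + (-6)·1 + (-4)·1; 4·1 + (-4)·1 + (-2)·1) = (8, -4, -2)
w2 = Bw1 = ((-2)·8 + 6·(-4) + 4·(-2); 6·8 + (-6)·(-4) + (-4)·(-2); 4·8 + (-4)·(-4) + (-2)·(-2)) = (-48, 80, 52)
Bw2 = (784, -976, -616)
w2·Bw2 = -147744; w2·w2 = 11408; μ ≈ -147744/11408 = -12.9509

μ ≈ -12.9509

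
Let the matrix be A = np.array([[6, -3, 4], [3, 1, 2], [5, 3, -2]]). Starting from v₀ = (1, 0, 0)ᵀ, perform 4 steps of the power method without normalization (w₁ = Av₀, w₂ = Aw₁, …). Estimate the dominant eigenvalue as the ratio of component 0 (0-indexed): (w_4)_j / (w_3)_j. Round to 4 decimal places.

w1 = Av₀ = (6, 3, 5)
w2 = Aw1 = (47, 31, 29)
w3 = Aw2 = (305, 230, 270)
w4 = Aw3 = (2220, 1685, 1675)
Ratio at component: 2220 / 305 = 7.2787

λ ≈ 7.2787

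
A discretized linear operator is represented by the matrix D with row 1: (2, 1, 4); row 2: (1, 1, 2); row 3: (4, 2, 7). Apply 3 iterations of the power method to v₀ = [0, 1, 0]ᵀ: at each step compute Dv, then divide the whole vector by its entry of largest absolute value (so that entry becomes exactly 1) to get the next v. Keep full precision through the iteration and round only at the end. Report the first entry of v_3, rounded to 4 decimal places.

0.5510

Dv0 = (1.00000, 1.00000, 2.00000); divide by 2.00000 → v1 = (0.50000, 0.50000, 1.00000)
Dv1 = (5.50000, 3.00000, 10.00000); divide by 10.00000 → v2 = (0.55000, 0.30000, 1.00000)
Dv2 = (5.40000, 2.85000, 9.80000); divide by 9.80000 → v3 = (0.55102, 0.29082, 1.00000)
Requested entry of v3: 108/196 = 0.5510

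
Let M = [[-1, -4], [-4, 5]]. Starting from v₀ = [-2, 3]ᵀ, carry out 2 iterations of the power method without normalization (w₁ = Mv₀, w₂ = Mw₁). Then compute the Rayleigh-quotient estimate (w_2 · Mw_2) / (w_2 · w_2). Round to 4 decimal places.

λ ≈ 6.9947

w1 = Mv₀ = (-10, 23)
w2 = Mw1 = (-82, 155)
Mw2 = (-538, 1103)
w2·Mw2 = (-82)·(-538) + 155·1103 = 215081; w2·w2 = (-82)·(-82) + 155·155 = 30749
λ ≈ 215081/30749 = 6.9947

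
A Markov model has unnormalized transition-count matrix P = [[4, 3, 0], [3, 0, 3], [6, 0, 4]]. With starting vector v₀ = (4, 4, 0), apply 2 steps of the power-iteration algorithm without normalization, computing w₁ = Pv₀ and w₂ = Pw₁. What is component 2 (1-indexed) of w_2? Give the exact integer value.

w1 = Pv₀ = (4·4 + 3·4 + 0·0; 3·4 + 0·4 + 3·0; 6·4 + 0·4 + 4·0) = (28, 12, 24)
w2 = Pw1 = (4·28 + 3·12 + 0·24; 3·28 + 0·12 + 3·24; 6·28 + 0·12 + 4·24) = (148, 156, 264)
The requested component of w2 is 156.

156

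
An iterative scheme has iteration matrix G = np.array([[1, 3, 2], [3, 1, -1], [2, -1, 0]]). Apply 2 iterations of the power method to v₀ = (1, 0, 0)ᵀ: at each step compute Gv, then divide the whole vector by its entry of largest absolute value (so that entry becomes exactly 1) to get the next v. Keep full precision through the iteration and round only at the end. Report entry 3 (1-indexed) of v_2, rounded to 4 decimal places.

Gv0 = (1.00000, 3.00000, 2.00000); divide by 3.00000 → v1 = (0.33333, 1.00000, 0.66667)
Gv1 = (4.66667, 1.33333, -0.33333); divide by 4.66667 → v2 = (1.00000, 0.28571, -0.07143)
Requested entry of v2: -1/14 = -0.0714

-0.0714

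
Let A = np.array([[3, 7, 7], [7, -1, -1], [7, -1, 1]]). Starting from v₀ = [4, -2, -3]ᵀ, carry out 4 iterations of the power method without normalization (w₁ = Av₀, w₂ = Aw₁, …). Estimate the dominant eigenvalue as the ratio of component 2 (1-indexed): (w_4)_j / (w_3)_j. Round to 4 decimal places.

λ ≈ -5.9743

w1 = Av₀ = (-23, 33, 27)
w2 = Aw1 = (351, -221, -167)
w3 = Aw2 = (-1663, 2845, 2511)
w4 = Aw3 = (32503, -16997, -11975)
Ratio at component: -16997 / 2845 = -5.9743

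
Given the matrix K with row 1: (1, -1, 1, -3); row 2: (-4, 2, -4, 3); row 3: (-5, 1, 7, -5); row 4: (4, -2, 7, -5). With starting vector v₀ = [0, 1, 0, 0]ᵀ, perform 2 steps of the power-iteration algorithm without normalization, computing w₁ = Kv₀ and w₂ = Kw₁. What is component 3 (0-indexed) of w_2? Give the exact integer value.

9

w1 = Kv₀ = (1·0 + (-1)·1 + 1·0 + (-3)·0; (-4)·0 + 2·1 + (-4)·0 + 3·0; (-5)·0 + 1·1 + 7·0 + (-5)·0; 4·0 + (-2)·1 + 7·0 + (-5)·0) = (-1, 2, 1, -2)
w2 = Kw1 = (1·(-1) + (-1)·2 + 1·1 + (-3)·(-2); (-4)·(-1) + 2·2 + (-4)·1 + 3·(-2); (-5)·(-1) + 1·2 + 7·1 + (-5)·(-2); 4·(-1) + (-2)·2 + 7·1 + (-5)·(-2)) = (4, -2, 24, 9)
The requested component of w2 is 9.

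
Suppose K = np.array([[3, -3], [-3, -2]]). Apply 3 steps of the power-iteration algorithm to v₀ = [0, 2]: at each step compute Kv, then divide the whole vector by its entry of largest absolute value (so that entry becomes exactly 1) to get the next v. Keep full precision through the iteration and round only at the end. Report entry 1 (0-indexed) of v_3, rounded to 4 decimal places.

0.3542

Kv0 = (-6.00000, -4.00000); divide by -6.00000 → v1 = (1.00000, 0.66667)
Kv1 = (1.00000, -4.33333); divide by -4.33333 → v2 = (-0.23077, 1.00000)
Kv2 = (-3.69231, -1.30769); divide by -3.69231 → v3 = (1.00000, 0.35417)
Requested entry of v3: -34/-96 = 0.3542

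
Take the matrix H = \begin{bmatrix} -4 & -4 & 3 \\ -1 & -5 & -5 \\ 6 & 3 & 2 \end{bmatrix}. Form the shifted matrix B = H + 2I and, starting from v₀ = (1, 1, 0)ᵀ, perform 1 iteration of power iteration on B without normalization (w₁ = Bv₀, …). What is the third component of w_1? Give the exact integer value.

B = H + 2I has rows (-2, -4, 3); (-1, -3, -5); (6, 3, 4)
w1 = Bv₀ = (-6, -4, 9)
Requested component of w1: 9

9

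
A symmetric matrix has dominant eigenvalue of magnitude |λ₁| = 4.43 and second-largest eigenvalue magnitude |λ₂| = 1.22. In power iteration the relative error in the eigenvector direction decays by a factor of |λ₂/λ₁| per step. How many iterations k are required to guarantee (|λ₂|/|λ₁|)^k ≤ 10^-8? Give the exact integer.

|λ₂/λ₁| = 1.22/4.43 = 0.27540
Need k ≥ ln(10^-8) / ln(0.27540) = -18.4207 / -1.2895 ≈ 14.285
Smallest integer k satisfying the bound: 15

15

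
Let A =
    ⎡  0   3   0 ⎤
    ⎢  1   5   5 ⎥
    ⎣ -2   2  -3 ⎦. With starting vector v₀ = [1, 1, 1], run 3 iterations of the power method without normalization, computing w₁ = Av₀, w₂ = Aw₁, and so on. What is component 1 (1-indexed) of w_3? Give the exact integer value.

129

w1 = Av₀ = (3, 11, -3)
w2 = Aw1 = (33, 43, 25)
w3 = Aw2 = (129, 373, -55)
The requested component of w3 is 129.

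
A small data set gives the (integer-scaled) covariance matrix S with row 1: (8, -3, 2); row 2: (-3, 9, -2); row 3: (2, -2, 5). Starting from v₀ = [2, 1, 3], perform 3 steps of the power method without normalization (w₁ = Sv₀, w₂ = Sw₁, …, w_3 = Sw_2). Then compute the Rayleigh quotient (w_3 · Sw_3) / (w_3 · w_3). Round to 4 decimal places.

λ ≈ 12.4505

w1 = Sv₀ = (8·2 + (-3)·1 + 2·3; (-3)·2 + 9·1 + (-2)·3; 2·2 + (-2)·1 + 5·3) = (19, -3, 17)
w2 = Sw1 = (8·19 + (-3)·(-3) + 2·17; (-3)·19 + 9·(-3) + (-2)·17; 2·19 + (-2)·(-3) + 5·17) = (195, -118, 129)
w3 = Sw2 = (2172, -1905, 1271)
Sw3 = (25633, -26203, 14509)
w3·Sw3 = 2172·25633 + (-1905)·(-26203) + 1271·14509 = 124032530; w3·w3 = 2172·2172 + (-1905)·(-1905) + 1271·1271 = 9962050
λ ≈ 124032530/9962050 = 12.4505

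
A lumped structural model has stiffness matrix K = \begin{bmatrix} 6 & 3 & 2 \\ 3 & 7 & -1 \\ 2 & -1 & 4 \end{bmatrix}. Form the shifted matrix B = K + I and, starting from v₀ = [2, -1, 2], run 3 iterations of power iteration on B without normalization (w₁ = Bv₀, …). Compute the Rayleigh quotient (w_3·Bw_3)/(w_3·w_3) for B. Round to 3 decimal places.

B = K + I has rows (7, 3, 2); (3, 8, -1); (2, -1, 5)
w1 = Bv₀ = (15, -4, 15)
w2 = Bw1 = (123, -2, 109)
w3 = Bw2 = (1073, 244, 793)
Bw3 = (9829, 4378, 5867)
w3·Bw3 = 16267280; w3·w3 = 1839714; μ ≈ 16267280/1839714 = 8.842

μ ≈ 8.842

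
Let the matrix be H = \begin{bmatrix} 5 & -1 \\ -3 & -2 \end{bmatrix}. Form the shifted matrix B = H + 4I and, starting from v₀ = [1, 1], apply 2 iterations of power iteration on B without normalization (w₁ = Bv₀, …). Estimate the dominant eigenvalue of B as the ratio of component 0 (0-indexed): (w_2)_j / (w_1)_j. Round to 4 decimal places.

μ ≈ 9.1250

B = H + 4I has rows (9, -1); (-3, 2)
w1 = Bv₀ = (8, -1)
w2 = Bw1 = (73, -26)
Ratio: 73/8 = 9.1250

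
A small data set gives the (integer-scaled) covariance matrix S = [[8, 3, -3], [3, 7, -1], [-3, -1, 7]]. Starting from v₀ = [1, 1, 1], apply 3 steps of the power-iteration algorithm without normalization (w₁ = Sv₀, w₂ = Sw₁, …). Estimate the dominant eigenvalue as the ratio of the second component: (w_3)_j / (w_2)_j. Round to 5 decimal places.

λ ≈ 10.07143

w1 = Sv₀ = (8, 9, 3)
w2 = Sw1 = (82, 84, -12)
w3 = Sw2 = (944, 846, -414)
Ratio at component: 846 / 84 = 10.07143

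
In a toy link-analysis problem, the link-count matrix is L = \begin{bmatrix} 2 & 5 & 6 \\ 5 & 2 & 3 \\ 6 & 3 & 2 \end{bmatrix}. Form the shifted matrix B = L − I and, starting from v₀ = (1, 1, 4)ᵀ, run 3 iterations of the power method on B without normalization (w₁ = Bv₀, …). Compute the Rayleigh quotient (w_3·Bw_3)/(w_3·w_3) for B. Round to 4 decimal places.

B = L − I has rows (1, 5, 6); (5, 1, 3); (6, 3, 1)
w1 = Bv₀ = (30, 18, 13)
w2 = Bw1 = (198, 207, 247)
w3 = Bw2 = (2715, 1938, 2056)
Bw3 = (24741, 21681, 24160)
w3·Bw3 = 158862553; w3·w3 = 15354205; μ ≈ 158862553/15354205 = 10.3465

10.3465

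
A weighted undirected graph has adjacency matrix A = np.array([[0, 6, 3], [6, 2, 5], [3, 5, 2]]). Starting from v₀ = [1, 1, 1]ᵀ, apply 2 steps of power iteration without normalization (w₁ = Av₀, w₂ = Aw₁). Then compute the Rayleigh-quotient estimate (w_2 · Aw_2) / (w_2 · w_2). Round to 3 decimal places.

w1 = Av₀ = (9, 13, 10)
w2 = Aw1 = (108, 130, 112)
Aw2 = (1116, 1468, 1198)
w2·Aw2 = 108·1116 + 130·1468 + 112·1198 = 445544; w2·w2 = 108·108 + 130·130 + 112·112 = 41108
λ ≈ 445544/41108 = 10.838

λ ≈ 10.838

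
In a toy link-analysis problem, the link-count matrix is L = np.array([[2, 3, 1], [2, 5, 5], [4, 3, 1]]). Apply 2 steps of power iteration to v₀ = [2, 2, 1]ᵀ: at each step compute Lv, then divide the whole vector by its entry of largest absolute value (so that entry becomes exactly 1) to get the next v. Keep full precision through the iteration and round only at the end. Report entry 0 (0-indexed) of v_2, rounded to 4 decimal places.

0.4896

Lv0 = (11.00000, 19.00000, 15.00000); divide by 19.00000 → v1 = (0.57895, 1.00000, 0.78947)
Lv1 = (4.94737, 10.10526, 6.10526); divide by 10.10526 → v2 = (0.48958, 1.00000, 0.60417)
Requested entry of v2: 94/192 = 0.4896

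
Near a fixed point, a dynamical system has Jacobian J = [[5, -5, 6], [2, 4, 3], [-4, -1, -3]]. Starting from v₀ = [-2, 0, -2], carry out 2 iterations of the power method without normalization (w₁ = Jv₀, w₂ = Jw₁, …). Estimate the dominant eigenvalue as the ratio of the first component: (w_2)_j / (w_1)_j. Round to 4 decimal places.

w1 = Jv₀ = (-22, -10, 14)
w2 = Jw1 = (24, -42, 56)
Ratio at component: 24 / -22 = -1.0909

-1.0909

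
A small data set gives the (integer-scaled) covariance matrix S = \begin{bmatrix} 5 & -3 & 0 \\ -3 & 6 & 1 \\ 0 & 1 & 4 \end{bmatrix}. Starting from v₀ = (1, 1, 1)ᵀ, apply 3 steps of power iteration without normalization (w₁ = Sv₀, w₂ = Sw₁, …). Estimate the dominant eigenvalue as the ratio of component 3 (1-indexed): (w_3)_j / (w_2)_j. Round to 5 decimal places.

4.95833

w1 = Sv₀ = (2, 4, 5)
w2 = Sw1 = (-2, 23, 24)
w3 = Sw2 = (-79, 168, 119)
Ratio at component: 119 / 24 = 4.95833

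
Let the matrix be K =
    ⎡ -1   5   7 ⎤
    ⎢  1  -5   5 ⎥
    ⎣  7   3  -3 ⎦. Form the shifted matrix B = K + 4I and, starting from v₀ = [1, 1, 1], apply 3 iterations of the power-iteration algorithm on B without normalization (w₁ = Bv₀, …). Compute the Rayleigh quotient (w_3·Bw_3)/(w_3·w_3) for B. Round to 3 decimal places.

B = K + 4I has rows (3, 5, 7); (1, -1, 5); (7, 3, 1)
w1 = Bv₀ = (15, 5, 11)
w2 = Bw1 = (147, 65, 131)
w3 = Bw2 = (1683, 737, 1355)
Bw3 = (18219, 7721, 15347)
w3·Bw3 = 57148139; w3·w3 = 5211683; μ ≈ 57148139/5211683 = 10.965

μ ≈ 10.965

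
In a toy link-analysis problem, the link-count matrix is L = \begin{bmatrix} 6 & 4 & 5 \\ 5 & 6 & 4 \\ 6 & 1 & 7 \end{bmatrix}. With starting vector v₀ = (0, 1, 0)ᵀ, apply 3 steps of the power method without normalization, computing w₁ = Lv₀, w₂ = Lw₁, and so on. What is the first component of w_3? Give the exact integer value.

w1 = Lv₀ = (4, 6, 1)
w2 = Lw1 = (53, 60, 37)
w3 = Lw2 = (743, 773, 637)
The requested component of w3 is 743.

743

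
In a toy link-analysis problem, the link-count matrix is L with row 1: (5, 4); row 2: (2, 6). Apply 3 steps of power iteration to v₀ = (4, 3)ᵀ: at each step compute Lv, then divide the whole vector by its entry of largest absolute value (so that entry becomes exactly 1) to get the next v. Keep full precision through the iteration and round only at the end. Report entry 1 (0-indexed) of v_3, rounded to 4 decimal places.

0.8400

Lv0 = (32.00000, 26.00000); divide by 32.00000 → v1 = (1.00000, 0.81250)
Lv1 = (8.25000, 6.87500); divide by 8.25000 → v2 = (1.00000, 0.83333)
Lv2 = (8.33333, 7.00000); divide by 8.33333 → v3 = (1.00000, 0.84000)
Requested entry of v3: 1848/2200 = 0.8400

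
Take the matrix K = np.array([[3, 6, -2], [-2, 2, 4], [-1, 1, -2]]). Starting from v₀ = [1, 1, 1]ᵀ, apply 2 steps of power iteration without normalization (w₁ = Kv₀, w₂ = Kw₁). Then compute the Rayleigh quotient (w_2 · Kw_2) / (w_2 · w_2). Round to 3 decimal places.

w1 = Kv₀ = (7, 4, -2)
w2 = Kw1 = (49, -14, 1)
Kw2 = (61, -122, -65)
w2·Kw2 = 49·61 + (-14)·(-122) + 1·(-65) = 4632; w2·w2 = 49·49 + (-14)·(-14) + 1·1 = 2598
λ ≈ 4632/2598 = 1.783

λ ≈ 1.783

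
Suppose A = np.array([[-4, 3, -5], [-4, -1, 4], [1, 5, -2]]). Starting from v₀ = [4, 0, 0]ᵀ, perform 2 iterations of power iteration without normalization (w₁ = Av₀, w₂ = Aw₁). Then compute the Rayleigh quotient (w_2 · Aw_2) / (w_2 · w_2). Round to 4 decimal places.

w1 = Av₀ = ((-4)·4 + 3·0 + (-5)·0; (-4)·4 + (-1)·0 + 4·0; 1·4 + 5·0 + (-2)·0) = (-16, -16, 4)
w2 = Aw1 = ((-4)·(-16) + 3·(-16) + (-5)·4; (-4)·(-16) + (-1)·(-16) + 4·4; 1·(-16) + 5·(-16) + (-2)·4) = (-4, 96, -104)
Aw2 = (824, -496, 684)
w2·Aw2 = (-4)·824 + 96·(-496) + (-104)·684 = -122048; w2·w2 = (-4)·(-4) + 96·96 + (-104)·(-104) = 20048
λ ≈ -122048/20048 = -6.0878

λ ≈ -6.0878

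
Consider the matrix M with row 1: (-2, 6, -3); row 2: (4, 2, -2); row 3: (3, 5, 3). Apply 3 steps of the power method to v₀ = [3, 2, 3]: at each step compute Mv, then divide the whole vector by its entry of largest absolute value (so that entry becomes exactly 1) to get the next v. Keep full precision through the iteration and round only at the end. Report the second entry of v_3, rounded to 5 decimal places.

0.66667

Mv0 = (-3.000000, 10.000000, 28.000000); divide by 28.000000 → v1 = (-0.107143, 0.357143, 1.000000)
Mv1 = (-0.642857, -1.714286, 4.464286); divide by 4.464286 → v2 = (-0.144000, -0.384000, 1.000000)
Mv2 = (-5.016000, -3.344000, 0.648000); divide by -5.016000 → v3 = (1.000000, 0.666667, -0.129187)
Requested entry of v3: -418/-627 = 0.66667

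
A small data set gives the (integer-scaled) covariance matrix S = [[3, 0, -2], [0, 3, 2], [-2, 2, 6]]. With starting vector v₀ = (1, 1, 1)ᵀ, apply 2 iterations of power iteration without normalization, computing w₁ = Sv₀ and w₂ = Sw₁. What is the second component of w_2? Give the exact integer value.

w1 = Sv₀ = (1, 5, 6)
w2 = Sw1 = (-9, 27, 44)
The requested component of w2 is 27.

27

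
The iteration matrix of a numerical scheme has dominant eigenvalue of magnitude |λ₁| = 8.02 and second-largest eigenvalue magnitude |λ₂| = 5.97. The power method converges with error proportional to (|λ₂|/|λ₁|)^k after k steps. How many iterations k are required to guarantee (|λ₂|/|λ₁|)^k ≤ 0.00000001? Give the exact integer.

|λ₂/λ₁| = 5.97/8.02 = 0.74439
Need k ≥ ln(0.00000001) / ln(0.74439) = -18.4207 / -0.2952 ≈ 62.402
Smallest integer k satisfying the bound: 63

63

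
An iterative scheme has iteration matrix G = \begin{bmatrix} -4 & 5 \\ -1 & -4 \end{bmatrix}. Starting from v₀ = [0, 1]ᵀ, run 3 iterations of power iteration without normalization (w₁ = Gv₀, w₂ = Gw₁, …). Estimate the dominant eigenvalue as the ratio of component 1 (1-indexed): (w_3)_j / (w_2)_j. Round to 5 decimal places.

-5.37500

w1 = Gv₀ = (5, -4)
w2 = Gw1 = (-40, 11)
w3 = Gw2 = (215, -4)
Ratio at component: 215 / -40 = -5.37500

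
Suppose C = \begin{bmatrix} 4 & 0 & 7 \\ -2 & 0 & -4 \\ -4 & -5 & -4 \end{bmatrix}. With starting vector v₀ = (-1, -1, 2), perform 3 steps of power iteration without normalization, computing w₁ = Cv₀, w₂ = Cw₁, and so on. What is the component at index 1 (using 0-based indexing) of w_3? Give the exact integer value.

w1 = Cv₀ = (4·(-1) + 0·(-1) + 7·2; (-2)·(-1) + 0·(-1) + (-4)·2; (-4)·(-1) + (-5)·(-1) + (-4)·2) = (10, -6, 1)
w2 = Cw1 = (4·10 + 0·(-6) + 7·1; (-2)·10 + 0·(-6) + (-4)·1; (-4)·10 + (-5)·(-6) + (-4)·1) = (47, -24, -14)
w3 = Cw2 = (90, -38, -12)
The requested component of w3 is -38.

-38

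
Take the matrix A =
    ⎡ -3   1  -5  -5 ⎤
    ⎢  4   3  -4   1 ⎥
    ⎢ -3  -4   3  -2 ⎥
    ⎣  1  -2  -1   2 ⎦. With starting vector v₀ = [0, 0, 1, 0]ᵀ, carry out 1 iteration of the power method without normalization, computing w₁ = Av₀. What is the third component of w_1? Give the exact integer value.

w1 = Av₀ = ((-3)·0 + 1·0 + (-5)·1 + (-5)·0; 4·0 + 3·0 + (-4)·1 + 1·0; (-3)·0 + (-4)·0 + 3·1 + (-2)·0; 1·0 + (-2)·0 + (-1)·1 + 2·0) = (-5, -4, 3, -1)
The requested component of w1 is 3.

3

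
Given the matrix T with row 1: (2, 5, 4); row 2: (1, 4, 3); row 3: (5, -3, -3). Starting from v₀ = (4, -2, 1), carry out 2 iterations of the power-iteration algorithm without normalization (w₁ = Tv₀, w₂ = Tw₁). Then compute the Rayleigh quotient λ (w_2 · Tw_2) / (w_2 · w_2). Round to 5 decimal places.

λ ≈ 0.99510

w1 = Tv₀ = (2, -1, 23)
w2 = Tw1 = (91, 67, -56)
Tw2 = (293, 191, 422)
w2·Tw2 = 91·293 + 67·191 + (-56)·422 = 15828; w2·w2 = 91·91 + 67·67 + (-56)·(-56) = 15906
λ ≈ 15828/15906 = 0.99510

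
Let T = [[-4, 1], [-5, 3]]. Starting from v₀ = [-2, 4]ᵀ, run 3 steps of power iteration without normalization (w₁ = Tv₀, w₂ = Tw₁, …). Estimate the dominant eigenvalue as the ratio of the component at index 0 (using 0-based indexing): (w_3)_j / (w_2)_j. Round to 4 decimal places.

-4.2308

w1 = Tv₀ = (12, 22)
w2 = Tw1 = (-26, 6)
w3 = Tw2 = (110, 148)
Ratio at component: 110 / -26 = -4.2308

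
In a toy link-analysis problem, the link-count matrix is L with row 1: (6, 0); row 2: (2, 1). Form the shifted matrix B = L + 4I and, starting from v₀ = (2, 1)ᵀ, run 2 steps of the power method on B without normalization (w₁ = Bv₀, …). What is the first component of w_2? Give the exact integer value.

200

B = L + 4I has rows (10, 0); (2, 5)
w1 = Bv₀ = (20, 9)
w2 = Bw1 = (200, 85)
Requested component of w2: 200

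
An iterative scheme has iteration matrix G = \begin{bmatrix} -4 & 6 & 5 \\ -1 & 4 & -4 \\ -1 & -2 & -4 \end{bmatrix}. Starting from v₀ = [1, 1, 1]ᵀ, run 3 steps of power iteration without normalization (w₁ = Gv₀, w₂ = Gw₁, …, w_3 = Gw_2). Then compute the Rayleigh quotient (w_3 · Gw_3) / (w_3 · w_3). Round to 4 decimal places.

w1 = Gv₀ = ((-4)·1 + 6·1 + 5·1; (-1)·1 + 4·1 + (-4)·1; (-1)·1 + (-2)·1 + (-4)·1) = (7, -1, -7)
w2 = Gw1 = ((-4)·7 + 6·(-1) + 5·(-7); (-1)·7 + 4·(-1) + (-4)·(-7); (-1)·7 + (-2)·(-1) + (-4)·(-7)) = (-69, 17, 23)
w3 = Gw2 = (493, 45, -57)
Gw3 = (-1987, -85, -355)
w3·Gw3 = 493·(-1987) + 45·(-85) + (-57)·(-355) = -963181; w3·w3 = 493·493 + 45·45 + (-57)·(-57) = 248323
λ ≈ -963181/248323 = -3.8787

-3.8787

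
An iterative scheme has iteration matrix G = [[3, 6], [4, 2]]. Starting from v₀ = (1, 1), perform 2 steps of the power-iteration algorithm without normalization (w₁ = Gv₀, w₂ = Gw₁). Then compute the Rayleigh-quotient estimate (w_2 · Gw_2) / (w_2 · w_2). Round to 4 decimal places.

λ ≈ 7.4534

w1 = Gv₀ = (3·1 + 6·1; 4·1 + 2·1) = (9, 6)
w2 = Gw1 = (3·9 + 6·6; 4·9 + 2·6) = (63, 48)
Gw2 = (477, 348)
w2·Gw2 = 63·477 + 48·348 = 46755; w2·w2 = 63·63 + 48·48 = 6273
λ ≈ 46755/6273 = 7.4534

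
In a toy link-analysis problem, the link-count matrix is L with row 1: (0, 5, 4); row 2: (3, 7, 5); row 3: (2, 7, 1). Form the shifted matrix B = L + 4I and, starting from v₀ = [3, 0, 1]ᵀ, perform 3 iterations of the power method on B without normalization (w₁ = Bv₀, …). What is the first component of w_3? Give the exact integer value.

B = L + 4I has rows (4, 5, 4); (3, 11, 5); (2, 7, 5)
w1 = Bv₀ = (16, 14, 11)
w2 = Bw1 = (178, 257, 185)
w3 = Bw2 = (2737, 4286, 3080)
Requested component of w3: 2737

2737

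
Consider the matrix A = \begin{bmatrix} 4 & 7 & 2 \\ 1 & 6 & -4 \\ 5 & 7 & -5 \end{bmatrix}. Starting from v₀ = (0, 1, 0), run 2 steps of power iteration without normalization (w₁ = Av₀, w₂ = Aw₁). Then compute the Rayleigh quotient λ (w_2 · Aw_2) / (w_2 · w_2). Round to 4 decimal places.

w1 = Av₀ = (7, 6, 7)
w2 = Aw1 = (84, 15, 42)
Aw2 = (525, 6, 315)
w2·Aw2 = 84·525 + 15·6 + 42·315 = 57420; w2·w2 = 84·84 + 15·15 + 42·42 = 9045
λ ≈ 57420/9045 = 6.3483

λ ≈ 6.3483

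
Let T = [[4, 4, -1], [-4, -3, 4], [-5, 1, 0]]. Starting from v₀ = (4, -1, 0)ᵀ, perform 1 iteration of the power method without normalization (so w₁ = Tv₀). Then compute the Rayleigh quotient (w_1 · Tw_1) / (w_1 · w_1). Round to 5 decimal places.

w1 = Tv₀ = (4·4 + 4·(-1) + (-1)·0; (-4)·4 + (-3)·(-1) + 4·0; (-5)·4 + 1·(-1) + 0·0) = (12, -13, -21)
Tw1 = (17, -93, -73)
w1·Tw1 = 12·17 + (-13)·(-93) + (-21)·(-73) = 2946; w1·w1 = 12·12 + (-13)·(-13) + (-21)·(-21) = 754
λ ≈ 2946/754 = 3.90716

3.90716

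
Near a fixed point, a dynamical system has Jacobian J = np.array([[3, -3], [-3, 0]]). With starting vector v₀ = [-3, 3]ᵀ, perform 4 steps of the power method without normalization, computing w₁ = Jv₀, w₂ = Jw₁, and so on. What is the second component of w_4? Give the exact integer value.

1215

w1 = Jv₀ = (3·(-3) + (-3)·3; (-3)·(-3) + 0·3) = (-18, 9)
w2 = Jw1 = (3·(-18) + (-3)·9; (-3)·(-18) + 0·9) = (-81, 54)
w3 = Jw2 = (-405, 243)
w4 = Jw3 = (-1944, 1215)
The requested component of w4 is 1215.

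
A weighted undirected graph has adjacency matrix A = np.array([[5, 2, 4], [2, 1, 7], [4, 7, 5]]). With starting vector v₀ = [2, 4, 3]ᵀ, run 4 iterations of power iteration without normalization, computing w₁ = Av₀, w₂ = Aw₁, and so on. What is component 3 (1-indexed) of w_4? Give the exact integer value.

96568

w1 = Av₀ = (5·2 + 2·4 + 4·3; 2·2 + 1·4 + 7·3; 4·2 + 7·4 + 5·3) = (30, 29, 51)
w2 = Aw1 = (5·30 + 2·29 + 4·51; 2·30 + 1·29 + 7·51; 4·30 + 7·29 + 5·51) = (412, 446, 578)
w3 = Aw2 = (5264, 5316, 7660)
w4 = Aw3 = (67592, 69464, 96568)
The requested component of w4 is 96568.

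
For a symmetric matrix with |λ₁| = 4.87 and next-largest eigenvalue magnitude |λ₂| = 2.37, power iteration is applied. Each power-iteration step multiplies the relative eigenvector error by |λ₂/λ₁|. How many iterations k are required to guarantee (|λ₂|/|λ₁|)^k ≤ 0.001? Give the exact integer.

|λ₂/λ₁| = 2.37/4.87 = 0.48665
Need k ≥ ln(0.001) / ln(0.48665) = -6.9078 / -0.7202 ≈ 9.591
Smallest integer k satisfying the bound: 10

10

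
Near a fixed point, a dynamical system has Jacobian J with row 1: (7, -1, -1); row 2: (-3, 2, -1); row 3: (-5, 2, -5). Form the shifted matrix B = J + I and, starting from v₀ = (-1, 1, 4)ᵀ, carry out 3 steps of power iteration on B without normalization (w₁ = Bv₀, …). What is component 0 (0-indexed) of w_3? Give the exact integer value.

B = J + I has rows (8, -1, -1); (-3, 3, -1); (-5, 2, -4)
w1 = Bv₀ = (-13, 2, -9)
w2 = Bw1 = (-97, 54, 105)
w3 = Bw2 = (-935, 348, 173)
Requested component of w3: -935

-935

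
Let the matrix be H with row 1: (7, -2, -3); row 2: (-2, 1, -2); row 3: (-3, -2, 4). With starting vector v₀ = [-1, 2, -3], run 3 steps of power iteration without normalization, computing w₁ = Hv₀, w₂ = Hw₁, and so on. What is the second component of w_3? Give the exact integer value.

w1 = Hv₀ = (7·(-1) + (-2)·2 + (-3)·(-3); (-2)·(-1) + 1·2 + (-2)·(-3); (-3)·(-1) + (-2)·2 + 4·(-3)) = (-2, 10, -13)
w2 = Hw1 = (7·(-2) + (-2)·10 + (-3)·(-13); (-2)·(-2) + 1·10 + (-2)·(-13); (-3)·(-2) + (-2)·10 + 4·(-13)) = (5, 40, -66)
w3 = Hw2 = (153, 162, -359)
The requested component of w3 is 162.

162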